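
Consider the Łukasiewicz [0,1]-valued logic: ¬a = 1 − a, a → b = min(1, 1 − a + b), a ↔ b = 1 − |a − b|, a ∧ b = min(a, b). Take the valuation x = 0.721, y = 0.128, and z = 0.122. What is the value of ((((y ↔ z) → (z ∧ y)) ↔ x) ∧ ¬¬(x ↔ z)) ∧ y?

y ↔ z = 1 − |0.128 − 0.122| = 1 − 0.006 = 0.994
z ∧ y = min(0.122, 0.128) = 0.122
(y ↔ z) → (z ∧ y) = min(1, 1 − 0.994 + 0.122) = min(1, 0.128) = 0.128
((y ↔ z) → (z ∧ y)) ↔ x = 1 − |0.128 − 0.721| = 1 − 0.593 = 0.407
x ↔ z = 1 − |0.721 − 0.122| = 1 − 0.599 = 0.401
¬(x ↔ z) = 1 − 0.401 = 0.599
¬¬(x ↔ z) = 1 − 0.599 = 0.401
(((y ↔ z) → (z ∧ y)) ↔ x) ∧ ¬¬(x ↔ z) = min(0.407, 0.401) = 0.401
((((y ↔ z) → (z ∧ y)) ↔ x) ∧ ¬¬(x ↔ z)) ∧ y = min(0.401, 0.128) = 0.128

0.128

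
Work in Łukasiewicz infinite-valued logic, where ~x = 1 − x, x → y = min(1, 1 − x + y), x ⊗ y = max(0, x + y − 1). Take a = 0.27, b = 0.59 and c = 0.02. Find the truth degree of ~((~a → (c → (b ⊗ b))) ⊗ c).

0.98

~a = 1 − 0.27 = 0.73
b ⊗ b = max(0, 0.59 + 0.59 − 1) = max(0, 0.18) = 0.18
c → (b ⊗ b) = min(1, 1 − 0.02 + 0.18) = min(1, 1.16) = 1.00
~a → (c → (b ⊗ b)) = min(1, 1 − 0.73 + 1.00) = min(1, 1.27) = 1.00
(~a → (c → (b ⊗ b))) ⊗ c = max(0, 1.00 + 0.02 − 1) = max(0, 0.02) = 0.02
~((~a → (c → (b ⊗ b))) ⊗ c) = 1 − 0.02 = 0.98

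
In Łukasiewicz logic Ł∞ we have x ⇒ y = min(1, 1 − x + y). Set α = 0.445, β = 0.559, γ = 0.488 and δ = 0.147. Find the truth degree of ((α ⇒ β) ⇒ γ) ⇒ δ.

0.659

α ⇒ β = min(1, 1 − 0.445 + 0.559) = min(1, 1.114) = 1.000
(α ⇒ β) ⇒ γ = min(1, 1 − 1.000 + 0.488) = min(1, 0.488) = 0.488
((α ⇒ β) ⇒ γ) ⇒ δ = min(1, 1 − 0.488 + 0.147) = min(1, 0.659) = 0.659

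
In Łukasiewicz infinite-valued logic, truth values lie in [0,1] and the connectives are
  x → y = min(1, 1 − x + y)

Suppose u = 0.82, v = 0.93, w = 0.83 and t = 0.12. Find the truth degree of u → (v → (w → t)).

w → t = min(1, 1 − 0.83 + 0.12) = min(1, 0.29) = 0.29
v → (w → t) = min(1, 1 − 0.93 + 0.29) = min(1, 0.36) = 0.36
u → (v → (w → t)) = min(1, 1 − 0.82 + 0.36) = min(1, 0.54) = 0.54

0.54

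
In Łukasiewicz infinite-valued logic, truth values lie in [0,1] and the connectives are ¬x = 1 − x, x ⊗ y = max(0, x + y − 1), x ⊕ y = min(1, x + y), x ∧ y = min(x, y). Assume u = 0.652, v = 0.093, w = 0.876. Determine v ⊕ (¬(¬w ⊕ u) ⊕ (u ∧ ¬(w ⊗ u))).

0.789

¬w = 1 − 0.876 = 0.124
¬w ⊕ u = min(1, 0.124 + 0.652) = min(1, 0.776) = 0.776
¬(¬w ⊕ u) = 1 − 0.776 = 0.224
w ⊗ u = max(0, 0.876 + 0.652 − 1) = max(0, 0.528) = 0.528
¬(w ⊗ u) = 1 − 0.528 = 0.472
u ∧ ¬(w ⊗ u) = min(0.652, 0.472) = 0.472
¬(¬w ⊕ u) ⊕ (u ∧ ¬(w ⊗ u)) = min(1, 0.224 + 0.472) = min(1, 0.696) = 0.696
v ⊕ (¬(¬w ⊕ u) ⊕ (u ∧ ¬(w ⊗ u))) = min(1, 0.093 + 0.696) = min(1, 0.789) = 0.789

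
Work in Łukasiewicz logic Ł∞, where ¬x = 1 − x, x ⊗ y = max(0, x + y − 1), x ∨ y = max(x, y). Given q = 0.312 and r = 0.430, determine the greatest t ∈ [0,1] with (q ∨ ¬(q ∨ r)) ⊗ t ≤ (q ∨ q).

q ∨ r = max(0.312, 0.430) = 0.430
¬(q ∨ r) = 1 − 0.430 = 0.570
q ∨ ¬(q ∨ r) = max(0.312, 0.570) = 0.570
So the left factor is q ∨ ¬(q ∨ r) = 0.570.
q ∨ q = max(0.312, 0.312) = 0.312
So the right-hand bound is q ∨ q = 0.312.
The residuum of the Łukasiewicz t-norm gives the supremum: min(1, 1 − 0.570 + 0.312).
1 − 0.570 + 0.312 = 0.742, so t = min(1, 0.742) = 0.742.
Check: 0.570 ⊗ 0.742 = max(0, 0.312) = 0.312 ≤ 0.312.

0.742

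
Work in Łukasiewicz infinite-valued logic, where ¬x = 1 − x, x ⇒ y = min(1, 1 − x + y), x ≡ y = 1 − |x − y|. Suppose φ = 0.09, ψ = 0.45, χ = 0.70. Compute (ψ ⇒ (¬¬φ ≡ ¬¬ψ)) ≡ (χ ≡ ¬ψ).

¬φ = 1 − 0.09 = 0.91
¬¬φ = 1 − 0.91 = 0.09
¬ψ = 1 − 0.45 = 0.55
¬¬ψ = 1 − 0.55 = 0.45
¬¬φ ≡ ¬¬ψ = 1 − |0.09 − 0.45| = 1 − 0.36 = 0.64
ψ ⇒ (¬¬φ ≡ ¬¬ψ) = min(1, 1 − 0.45 + 0.64) = min(1, 1.19) = 1.00
χ ≡ ¬ψ = 1 − |0.70 − 0.55| = 1 − 0.15 = 0.85
(ψ ⇒ (¬¬φ ≡ ¬¬ψ)) ≡ (χ ≡ ¬ψ) = 1 − |1.00 − 0.85| = 1 − 0.15 = 0.85

0.85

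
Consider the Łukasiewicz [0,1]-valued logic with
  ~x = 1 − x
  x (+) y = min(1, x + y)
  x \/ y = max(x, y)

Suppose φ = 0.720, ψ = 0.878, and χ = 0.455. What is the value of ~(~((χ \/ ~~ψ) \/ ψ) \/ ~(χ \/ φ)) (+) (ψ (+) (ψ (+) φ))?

1.000

~ψ = 1 − 0.878 = 0.122
~~ψ = 1 − 0.122 = 0.878
χ \/ ~~ψ = max(0.455, 0.878) = 0.878
(χ \/ ~~ψ) \/ ψ = max(0.878, 0.878) = 0.878
~((χ \/ ~~ψ) \/ ψ) = 1 − 0.878 = 0.122
χ \/ φ = max(0.455, 0.720) = 0.720
~(χ \/ φ) = 1 − 0.720 = 0.280
~((χ \/ ~~ψ) \/ ψ) \/ ~(χ \/ φ) = max(0.122, 0.280) = 0.280
~(~((χ \/ ~~ψ) \/ ψ) \/ ~(χ \/ φ)) = 1 − 0.280 = 0.720
ψ (+) φ = min(1, 0.878 + 0.720) = min(1, 1.598) = 1.000
ψ (+) (ψ (+) φ) = min(1, 0.878 + 1.000) = min(1, 1.878) = 1.000
~(~((χ \/ ~~ψ) \/ ψ) \/ ~(χ \/ φ)) (+) (ψ (+) (ψ (+) φ)) = min(1, 0.720 + 1.000) = min(1, 1.720) = 1.000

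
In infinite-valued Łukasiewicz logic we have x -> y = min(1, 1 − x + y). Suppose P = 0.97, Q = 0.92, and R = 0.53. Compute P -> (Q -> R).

0.64

Q -> R = min(1, 1 − 0.92 + 0.53) = min(1, 0.61) = 0.61
P -> (Q -> R) = min(1, 1 − 0.97 + 0.61) = min(1, 0.64) = 0.64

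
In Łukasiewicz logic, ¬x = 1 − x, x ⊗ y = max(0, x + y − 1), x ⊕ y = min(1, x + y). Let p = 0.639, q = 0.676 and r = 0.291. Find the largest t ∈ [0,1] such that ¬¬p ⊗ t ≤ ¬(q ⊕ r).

0.394

¬p = 1 − 0.639 = 0.361
¬¬p = 1 − 0.361 = 0.639
So the left factor is ¬¬p = 0.639.
q ⊕ r = min(1, 0.676 + 0.291) = min(1, 0.967) = 0.967
¬(q ⊕ r) = 1 − 0.967 = 0.033
So the right-hand bound is ¬(q ⊕ r) = 0.033.
The residuum of the Łukasiewicz t-norm gives the supremum: min(1, 1 − 0.639 + 0.033).
1 − 0.639 + 0.033 = 0.394, so t = min(1, 0.394) = 0.394.
Check: 0.639 ⊗ 0.394 = max(0, 0.033) = 0.033 ≤ 0.033.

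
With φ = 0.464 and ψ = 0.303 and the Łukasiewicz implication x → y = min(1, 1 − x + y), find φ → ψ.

φ → ψ = min(1, 1 − 0.464 + 0.303) = min(1, 0.839) = 0.839
For comparison, the Gödel implication (1 if x ≤ y else y) would give 0.303.

0.839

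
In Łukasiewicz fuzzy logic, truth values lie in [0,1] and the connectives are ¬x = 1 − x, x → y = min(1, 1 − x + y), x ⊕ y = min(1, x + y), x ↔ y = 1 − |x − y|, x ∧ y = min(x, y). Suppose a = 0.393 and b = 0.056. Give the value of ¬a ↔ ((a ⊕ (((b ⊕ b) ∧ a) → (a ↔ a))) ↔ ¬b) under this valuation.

¬a = 1 − 0.393 = 0.607
b ⊕ b = min(1, 0.056 + 0.056) = min(1, 0.112) = 0.112
(b ⊕ b) ∧ a = min(0.112, 0.393) = 0.112
a ↔ a = 1 − |0.393 − 0.393| = 1 − 0.000 = 1.000
((b ⊕ b) ∧ a) → (a ↔ a) = min(1, 1 − 0.112 + 1.000) = min(1, 1.888) = 1.000
a ⊕ (((b ⊕ b) ∧ a) → (a ↔ a)) = min(1, 0.393 + 1.000) = min(1, 1.393) = 1.000
¬b = 1 − 0.056 = 0.944
(a ⊕ (((b ⊕ b) ∧ a) → (a ↔ a))) ↔ ¬b = 1 − |1.000 − 0.944| = 1 − 0.056 = 0.944
¬a ↔ ((a ⊕ (((b ⊕ b) ∧ a) → (a ↔ a))) ↔ ¬b) = 1 − |0.607 − 0.944| = 1 − 0.337 = 0.663

0.663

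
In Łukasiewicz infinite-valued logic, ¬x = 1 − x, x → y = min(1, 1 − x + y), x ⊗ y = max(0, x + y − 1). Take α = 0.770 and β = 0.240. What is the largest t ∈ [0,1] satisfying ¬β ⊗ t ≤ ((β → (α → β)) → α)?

1.000

¬β = 1 − 0.240 = 0.760
So the left factor is ¬β = 0.760.
α → β = min(1, 1 − 0.770 + 0.240) = min(1, 0.470) = 0.470
β → (α → β) = min(1, 1 − 0.240 + 0.470) = min(1, 1.230) = 1.000
(β → (α → β)) → α = min(1, 1 − 1.000 + 0.770) = min(1, 0.770) = 0.770
So the right-hand bound is (β → (α → β)) → α = 0.770.
The residuum of the Łukasiewicz t-norm gives the supremum: min(1, 1 − 0.760 + 0.770).
1 − 0.760 + 0.770 = 1.010, so t = min(1, 1.010) = 1.000.
Check: 0.760 ⊗ 1.000 = max(0, 0.760) = 0.760 ≤ 0.770.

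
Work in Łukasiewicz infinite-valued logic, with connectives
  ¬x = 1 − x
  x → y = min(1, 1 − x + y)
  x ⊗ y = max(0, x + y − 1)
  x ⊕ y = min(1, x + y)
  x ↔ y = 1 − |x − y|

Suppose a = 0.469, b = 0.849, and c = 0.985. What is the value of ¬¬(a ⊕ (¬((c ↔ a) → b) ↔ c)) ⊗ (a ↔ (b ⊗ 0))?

0.015

c ↔ a = 1 − |0.985 − 0.469| = 1 − 0.516 = 0.484
(c ↔ a) → b = min(1, 1 − 0.484 + 0.849) = min(1, 1.365) = 1.000
¬((c ↔ a) → b) = 1 − 1.000 = 0.000
¬((c ↔ a) → b) ↔ c = 1 − |0.000 − 0.985| = 1 − 0.985 = 0.015
a ⊕ (¬((c ↔ a) → b) ↔ c) = min(1, 0.469 + 0.015) = min(1, 0.484) = 0.484
¬(a ⊕ (¬((c ↔ a) → b) ↔ c)) = 1 − 0.484 = 0.516
¬¬(a ⊕ (¬((c ↔ a) → b) ↔ c)) = 1 − 0.516 = 0.484
b ⊗ 0 = max(0, 0.849 + 0.000 − 1) = max(0, -0.151) = 0.000
a ↔ (b ⊗ 0) = 1 − |0.469 − 0.000| = 1 − 0.469 = 0.531
¬¬(a ⊕ (¬((c ↔ a) → b) ↔ c)) ⊗ (a ↔ (b ⊗ 0)) = max(0, 0.484 + 0.531 − 1) = max(0, 0.015) = 0.015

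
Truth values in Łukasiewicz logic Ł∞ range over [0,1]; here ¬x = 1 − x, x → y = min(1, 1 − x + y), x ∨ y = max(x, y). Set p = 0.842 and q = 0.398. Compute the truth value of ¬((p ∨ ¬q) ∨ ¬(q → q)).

¬q = 1 − 0.398 = 0.602
p ∨ ¬q = max(0.842, 0.602) = 0.842
q → q = min(1, 1 − 0.398 + 0.398) = min(1, 1.000) = 1.000
¬(q → q) = 1 − 1.000 = 0.000
(p ∨ ¬q) ∨ ¬(q → q) = max(0.842, 0.000) = 0.842
¬((p ∨ ¬q) ∨ ¬(q → q)) = 1 − 0.842 = 0.158

0.158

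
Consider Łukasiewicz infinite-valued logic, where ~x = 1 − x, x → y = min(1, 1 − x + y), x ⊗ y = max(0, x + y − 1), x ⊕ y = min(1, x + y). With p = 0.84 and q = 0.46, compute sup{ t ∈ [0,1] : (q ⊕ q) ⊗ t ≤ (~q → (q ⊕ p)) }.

q ⊕ q = min(1, 0.46 + 0.46) = min(1, 0.92) = 0.92
So the left factor is q ⊕ q = 0.92.
~q = 1 − 0.46 = 0.54
q ⊕ p = min(1, 0.46 + 0.84) = min(1, 1.30) = 1.00
~q → (q ⊕ p) = min(1, 1 − 0.54 + 1.00) = min(1, 1.46) = 1.00
So the right-hand bound is ~q → (q ⊕ p) = 1.00.
The residuum of the Łukasiewicz t-norm gives the supremum: min(1, 1 − 0.92 + 1.00).
1 − 0.92 + 1.00 = 1.08, so t = min(1, 1.08) = 1.00.
Check: 0.92 ⊗ 1.00 = max(0, 0.92) = 0.92 ≤ 1.00.

1.00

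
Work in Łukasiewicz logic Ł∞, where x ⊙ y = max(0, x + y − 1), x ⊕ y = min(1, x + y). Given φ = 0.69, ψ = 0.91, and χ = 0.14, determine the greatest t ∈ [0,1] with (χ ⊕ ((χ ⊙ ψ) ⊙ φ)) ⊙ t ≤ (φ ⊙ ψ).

1.00

χ ⊙ ψ = max(0, 0.14 + 0.91 − 1) = max(0, 0.05) = 0.05
(χ ⊙ ψ) ⊙ φ = max(0, 0.05 + 0.69 − 1) = max(0, -0.26) = 0.00
χ ⊕ ((χ ⊙ ψ) ⊙ φ) = min(1, 0.14 + 0.00) = min(1, 0.14) = 0.14
So the left factor is χ ⊕ ((χ ⊙ ψ) ⊙ φ) = 0.14.
φ ⊙ ψ = max(0, 0.69 + 0.91 − 1) = max(0, 0.60) = 0.60
So the right-hand bound is φ ⊙ ψ = 0.60.
The residuum of the Łukasiewicz t-norm gives the supremum: min(1, 1 − 0.14 + 0.60).
1 − 0.14 + 0.60 = 1.46, so t = min(1, 1.46) = 1.00.
Check: 0.14 ⊙ 1.00 = max(0, 0.14) = 0.14 ≤ 0.60.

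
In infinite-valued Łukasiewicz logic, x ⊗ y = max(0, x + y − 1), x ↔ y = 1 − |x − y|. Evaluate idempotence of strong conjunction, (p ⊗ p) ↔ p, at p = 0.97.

p ⊗ p = max(0, 0.97 + 0.97 − 1) = max(0, 0.94) = 0.94
(p ⊗ p) ↔ p = 1 − |0.94 − 0.97| = 1 − 0.03 = 0.97
(The value 0.97 < 1 shows this instance is not satisfied; fails in Ł∞ since a ⊗ a = max(0, 2a−1) ≠ a in general.)

0.97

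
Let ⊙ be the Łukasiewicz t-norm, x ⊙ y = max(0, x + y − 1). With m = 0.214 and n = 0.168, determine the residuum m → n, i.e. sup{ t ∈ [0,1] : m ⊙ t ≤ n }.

The residuum of the Łukasiewicz t-norm gives the supremum: min(1, 1 − 0.214 + 0.168).
1 − 0.214 + 0.168 = 0.954, so t = min(1, 0.954) = 0.954.
Check: 0.214 ⊙ 0.954 = max(0, 0.168) = 0.168 ≤ 0.168.

0.954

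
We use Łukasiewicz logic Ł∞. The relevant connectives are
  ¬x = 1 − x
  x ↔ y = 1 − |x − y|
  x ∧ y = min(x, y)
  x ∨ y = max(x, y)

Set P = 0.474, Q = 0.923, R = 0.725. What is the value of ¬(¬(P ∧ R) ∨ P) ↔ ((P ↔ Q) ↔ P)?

0.551

P ∧ R = min(0.474, 0.725) = 0.474
¬(P ∧ R) = 1 − 0.474 = 0.526
¬(P ∧ R) ∨ P = max(0.526, 0.474) = 0.526
¬(¬(P ∧ R) ∨ P) = 1 − 0.526 = 0.474
P ↔ Q = 1 − |0.474 − 0.923| = 1 − 0.449 = 0.551
(P ↔ Q) ↔ P = 1 − |0.551 − 0.474| = 1 − 0.077 = 0.923
¬(¬(P ∧ R) ∨ P) ↔ ((P ↔ Q) ↔ P) = 1 − |0.474 − 0.923| = 1 − 0.449 = 0.551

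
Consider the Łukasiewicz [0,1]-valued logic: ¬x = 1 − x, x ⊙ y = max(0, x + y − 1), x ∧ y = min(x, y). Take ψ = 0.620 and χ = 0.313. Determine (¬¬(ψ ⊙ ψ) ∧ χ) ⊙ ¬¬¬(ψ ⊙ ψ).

ψ ⊙ ψ = max(0, 0.620 + 0.620 − 1) = max(0, 0.240) = 0.240
¬(ψ ⊙ ψ) = 1 − 0.240 = 0.760
¬¬(ψ ⊙ ψ) = 1 − 0.760 = 0.240
¬¬(ψ ⊙ ψ) ∧ χ = min(0.240, 0.313) = 0.240
¬¬¬(ψ ⊙ ψ) = 1 − 0.240 = 0.760
(¬¬(ψ ⊙ ψ) ∧ χ) ⊙ ¬¬¬(ψ ⊙ ψ) = max(0, 0.240 + 0.760 − 1) = max(0, 0.000) = 0.000

0.000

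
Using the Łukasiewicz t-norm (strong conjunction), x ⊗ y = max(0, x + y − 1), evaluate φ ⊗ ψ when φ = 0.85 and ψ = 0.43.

φ ⊗ ψ = max(0, 0.85 + 0.43 − 1) = max(0, 0.28) = 0.28
For comparison, the Gödel (minimum) t-norm min(x, y) would give 0.43.

0.28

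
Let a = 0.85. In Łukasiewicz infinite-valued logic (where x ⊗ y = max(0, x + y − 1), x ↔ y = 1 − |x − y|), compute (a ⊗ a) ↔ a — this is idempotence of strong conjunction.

0.85

a ⊗ a = max(0, 0.85 + 0.85 − 1) = max(0, 0.70) = 0.70
(a ⊗ a) ↔ a = 1 − |0.70 − 0.85| = 1 − 0.15 = 0.85
(The value 0.85 < 1 shows this instance is not satisfied; fails in Ł∞ since a ⊗ a = max(0, 2a−1) ≠ a in general.)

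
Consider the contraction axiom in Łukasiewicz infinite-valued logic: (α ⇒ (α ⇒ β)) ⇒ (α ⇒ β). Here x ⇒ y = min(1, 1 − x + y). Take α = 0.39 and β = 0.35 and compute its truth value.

α ⇒ β = min(1, 1 − 0.39 + 0.35) = min(1, 0.96) = 0.96
α ⇒ (α ⇒ β) = min(1, 1 − 0.39 + 0.96) = min(1, 1.57) = 1.00
(α ⇒ (α ⇒ β)) ⇒ (α ⇒ β) = min(1, 1 − 1.00 + 0.96) = min(1, 0.96) = 0.96
(The value 0.96 < 1 shows this instance is not satisfied; fails in Ł∞ (the t-norm is not idempotent).)

0.96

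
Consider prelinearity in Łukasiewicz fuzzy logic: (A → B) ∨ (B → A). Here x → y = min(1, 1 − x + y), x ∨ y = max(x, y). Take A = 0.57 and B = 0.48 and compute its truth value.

1.00

A → B = min(1, 1 − 0.57 + 0.48) = min(1, 0.91) = 0.91
B → A = min(1, 1 − 0.48 + 0.57) = min(1, 1.09) = 1.00
(A → B) ∨ (B → A) = max(0.91, 1.00) = 1.00
(As expected: a Ł∞-tautology — holds in every MV-chain.)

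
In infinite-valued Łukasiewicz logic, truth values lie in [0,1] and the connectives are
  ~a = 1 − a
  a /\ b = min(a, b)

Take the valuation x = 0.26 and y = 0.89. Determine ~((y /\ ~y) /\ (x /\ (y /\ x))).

0.89

~y = 1 − 0.89 = 0.11
y /\ ~y = min(0.89, 0.11) = 0.11
y /\ x = min(0.89, 0.26) = 0.26
x /\ (y /\ x) = min(0.26, 0.26) = 0.26
(y /\ ~y) /\ (x /\ (y /\ x)) = min(0.11, 0.26) = 0.11
~((y /\ ~y) /\ (x /\ (y /\ x))) = 1 − 0.11 = 0.89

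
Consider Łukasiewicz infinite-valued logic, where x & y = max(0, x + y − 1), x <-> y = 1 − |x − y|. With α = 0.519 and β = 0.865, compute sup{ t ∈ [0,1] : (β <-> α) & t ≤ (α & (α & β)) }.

0.346

β <-> α = 1 − |0.865 − 0.519| = 1 − 0.346 = 0.654
So the left factor is β <-> α = 0.654.
α & β = max(0, 0.519 + 0.865 − 1) = max(0, 0.384) = 0.384
α & (α & β) = max(0, 0.519 + 0.384 − 1) = max(0, -0.097) = 0.000
So the right-hand bound is α & (α & β) = 0.000.
The residuum of the Łukasiewicz t-norm gives the supremum: min(1, 1 − 0.654 + 0.000).
1 − 0.654 + 0.000 = 0.346, so t = min(1, 0.346) = 0.346.
Check: 0.654 & 0.346 = max(0, 0.000) = 0.000 ≤ 0.000.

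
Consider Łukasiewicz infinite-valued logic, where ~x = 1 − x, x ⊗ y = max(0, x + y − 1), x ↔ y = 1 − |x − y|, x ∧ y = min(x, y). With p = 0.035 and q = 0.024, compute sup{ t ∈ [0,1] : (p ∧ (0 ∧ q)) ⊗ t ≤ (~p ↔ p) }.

0 ∧ q = min(0.000, 0.024) = 0.000
p ∧ (0 ∧ q) = min(0.035, 0.000) = 0.000
So the left factor is p ∧ (0 ∧ q) = 0.000.
~p = 1 − 0.035 = 0.965
~p ↔ p = 1 − |0.965 − 0.035| = 1 − 0.930 = 0.070
So the right-hand bound is ~p ↔ p = 0.070.
The residuum of the Łukasiewicz t-norm gives the supremum: min(1, 1 − 0.000 + 0.070).
1 − 0.000 + 0.070 = 1.070, so t = min(1, 1.070) = 1.000.
Check: 0.000 ⊗ 1.000 = max(0, 0.000) = 0.000 ≤ 0.070.

1.000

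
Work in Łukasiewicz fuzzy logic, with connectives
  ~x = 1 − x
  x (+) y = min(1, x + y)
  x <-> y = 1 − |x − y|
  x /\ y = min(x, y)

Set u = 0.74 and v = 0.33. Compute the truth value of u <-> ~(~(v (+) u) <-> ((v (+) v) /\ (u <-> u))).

0.92

v (+) u = min(1, 0.33 + 0.74) = min(1, 1.07) = 1.00
~(v (+) u) = 1 − 1.00 = 0.00
v (+) v = min(1, 0.33 + 0.33) = min(1, 0.66) = 0.66
u <-> u = 1 − |0.74 − 0.74| = 1 − 0.00 = 1.00
(v (+) v) /\ (u <-> u) = min(0.66, 1.00) = 0.66
~(v (+) u) <-> ((v (+) v) /\ (u <-> u)) = 1 − |0.00 − 0.66| = 1 − 0.66 = 0.34
~(~(v (+) u) <-> ((v (+) v) /\ (u <-> u))) = 1 − 0.34 = 0.66
u <-> ~(~(v (+) u) <-> ((v (+) v) /\ (u <-> u))) = 1 − |0.74 − 0.66| = 1 − 0.08 = 0.92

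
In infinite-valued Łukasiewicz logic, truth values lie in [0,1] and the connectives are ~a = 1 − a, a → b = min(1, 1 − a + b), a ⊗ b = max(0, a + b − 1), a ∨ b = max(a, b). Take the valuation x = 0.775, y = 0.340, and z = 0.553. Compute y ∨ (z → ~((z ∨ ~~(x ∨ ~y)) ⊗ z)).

1.000

~y = 1 − 0.340 = 0.660
x ∨ ~y = max(0.775, 0.660) = 0.775
~(x ∨ ~y) = 1 − 0.775 = 0.225
~~(x ∨ ~y) = 1 − 0.225 = 0.775
z ∨ ~~(x ∨ ~y) = max(0.553, 0.775) = 0.775
(z ∨ ~~(x ∨ ~y)) ⊗ z = max(0, 0.775 + 0.553 − 1) = max(0, 0.328) = 0.328
~((z ∨ ~~(x ∨ ~y)) ⊗ z) = 1 − 0.328 = 0.672
z → ~((z ∨ ~~(x ∨ ~y)) ⊗ z) = min(1, 1 − 0.553 + 0.672) = min(1, 1.119) = 1.000
y ∨ (z → ~((z ∨ ~~(x ∨ ~y)) ⊗ z)) = max(0.340, 1.000) = 1.000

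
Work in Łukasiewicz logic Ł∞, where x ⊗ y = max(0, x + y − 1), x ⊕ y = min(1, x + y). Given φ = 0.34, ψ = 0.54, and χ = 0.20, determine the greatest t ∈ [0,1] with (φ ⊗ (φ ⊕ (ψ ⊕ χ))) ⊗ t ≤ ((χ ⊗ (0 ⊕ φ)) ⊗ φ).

0.66

ψ ⊕ χ = min(1, 0.54 + 0.20) = min(1, 0.74) = 0.74
φ ⊕ (ψ ⊕ χ) = min(1, 0.34 + 0.74) = min(1, 1.08) = 1.00
φ ⊗ (φ ⊕ (ψ ⊕ χ)) = max(0, 0.34 + 1.00 − 1) = max(0, 0.34) = 0.34
So the left factor is φ ⊗ (φ ⊕ (ψ ⊕ χ)) = 0.34.
0 ⊕ φ = min(1, 0.00 + 0.34) = min(1, 0.34) = 0.34
χ ⊗ (0 ⊕ φ) = max(0, 0.20 + 0.34 − 1) = max(0, -0.46) = 0.00
(χ ⊗ (0 ⊕ φ)) ⊗ φ = max(0, 0.00 + 0.34 − 1) = max(0, -0.66) = 0.00
So the right-hand bound is (χ ⊗ (0 ⊕ φ)) ⊗ φ = 0.00.
The residuum of the Łukasiewicz t-norm gives the supremum: min(1, 1 − 0.34 + 0.00).
1 − 0.34 + 0.00 = 0.66, so t = min(1, 0.66) = 0.66.
Check: 0.34 ⊗ 0.66 = max(0, 0.00) = 0.00 ≤ 0.00.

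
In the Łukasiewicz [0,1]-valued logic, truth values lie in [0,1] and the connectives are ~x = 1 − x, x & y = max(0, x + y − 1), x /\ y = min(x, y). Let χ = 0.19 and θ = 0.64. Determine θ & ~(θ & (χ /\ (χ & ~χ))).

~χ = 1 − 0.19 = 0.81
χ & ~χ = max(0, 0.19 + 0.81 − 1) = max(0, 0.00) = 0.00
χ /\ (χ & ~χ) = min(0.19, 0.00) = 0.00
θ & (χ /\ (χ & ~χ)) = max(0, 0.64 + 0.00 − 1) = max(0, -0.36) = 0.00
~(θ & (χ /\ (χ & ~χ))) = 1 − 0.00 = 1.00
θ & ~(θ & (χ /\ (χ & ~χ))) = max(0, 0.64 + 1.00 − 1) = max(0, 0.64) = 0.64

0.64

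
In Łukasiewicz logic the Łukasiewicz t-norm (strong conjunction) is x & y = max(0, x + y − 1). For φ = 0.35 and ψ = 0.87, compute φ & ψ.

φ & ψ = max(0, 0.35 + 0.87 − 1) = max(0, 0.22) = 0.22
For comparison, the Gödel (minimum) t-norm min(x, y) would give 0.35.

0.22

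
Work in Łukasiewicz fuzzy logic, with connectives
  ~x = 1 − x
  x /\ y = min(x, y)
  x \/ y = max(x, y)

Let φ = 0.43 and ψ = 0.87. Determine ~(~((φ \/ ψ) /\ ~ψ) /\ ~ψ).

0.87

φ \/ ψ = max(0.43, 0.87) = 0.87
~ψ = 1 − 0.87 = 0.13
(φ \/ ψ) /\ ~ψ = min(0.87, 0.13) = 0.13
~((φ \/ ψ) /\ ~ψ) = 1 − 0.13 = 0.87
~((φ \/ ψ) /\ ~ψ) /\ ~ψ = min(0.87, 0.13) = 0.13
~(~((φ \/ ψ) /\ ~ψ) /\ ~ψ) = 1 − 0.13 = 0.87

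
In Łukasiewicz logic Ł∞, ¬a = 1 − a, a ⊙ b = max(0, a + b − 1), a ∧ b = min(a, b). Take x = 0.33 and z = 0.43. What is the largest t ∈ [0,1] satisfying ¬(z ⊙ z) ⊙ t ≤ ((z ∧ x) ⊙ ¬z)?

0.00

z ⊙ z = max(0, 0.43 + 0.43 − 1) = max(0, -0.14) = 0.00
¬(z ⊙ z) = 1 − 0.00 = 1.00
So the left factor is ¬(z ⊙ z) = 1.00.
z ∧ x = min(0.43, 0.33) = 0.33
¬z = 1 − 0.43 = 0.57
(z ∧ x) ⊙ ¬z = max(0, 0.33 + 0.57 − 1) = max(0, -0.10) = 0.00
So the right-hand bound is (z ∧ x) ⊙ ¬z = 0.00.
The residuum of the Łukasiewicz t-norm gives the supremum: min(1, 1 − 1.00 + 0.00).
1 − 1.00 + 0.00 = 0.00, so t = min(1, 0.00) = 0.00.
Check: 1.00 ⊙ 0.00 = max(0, 0.00) = 0.00 ≤ 0.00.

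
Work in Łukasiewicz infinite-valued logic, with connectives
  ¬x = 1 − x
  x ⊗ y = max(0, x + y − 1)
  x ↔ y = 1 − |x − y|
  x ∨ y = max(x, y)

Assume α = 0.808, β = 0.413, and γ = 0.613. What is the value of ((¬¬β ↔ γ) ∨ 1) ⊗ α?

0.808

¬β = 1 − 0.413 = 0.587
¬¬β = 1 − 0.587 = 0.413
¬¬β ↔ γ = 1 − |0.413 − 0.613| = 1 − 0.200 = 0.800
(¬¬β ↔ γ) ∨ 1 = max(0.800, 1.000) = 1.000
((¬¬β ↔ γ) ∨ 1) ⊗ α = max(0, 1.000 + 0.808 − 1) = max(0, 0.808) = 0.808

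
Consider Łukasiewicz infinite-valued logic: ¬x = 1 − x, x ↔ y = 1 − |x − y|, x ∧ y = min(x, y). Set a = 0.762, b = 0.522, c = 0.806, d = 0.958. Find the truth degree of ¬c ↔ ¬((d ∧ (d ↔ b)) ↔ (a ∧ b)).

0.848

¬c = 1 − 0.806 = 0.194
d ↔ b = 1 − |0.958 − 0.522| = 1 − 0.436 = 0.564
d ∧ (d ↔ b) = min(0.958, 0.564) = 0.564
a ∧ b = min(0.762, 0.522) = 0.522
(d ∧ (d ↔ b)) ↔ (a ∧ b) = 1 − |0.564 − 0.522| = 1 − 0.042 = 0.958
¬((d ∧ (d ↔ b)) ↔ (a ∧ b)) = 1 − 0.958 = 0.042
¬c ↔ ¬((d ∧ (d ↔ b)) ↔ (a ∧ b)) = 1 − |0.194 − 0.042| = 1 − 0.152 = 0.848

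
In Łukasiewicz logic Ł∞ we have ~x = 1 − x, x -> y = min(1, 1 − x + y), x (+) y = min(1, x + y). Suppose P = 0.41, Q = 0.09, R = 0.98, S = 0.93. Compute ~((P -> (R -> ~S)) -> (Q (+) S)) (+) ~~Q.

0.09

~S = 1 − 0.93 = 0.07
R -> ~S = min(1, 1 − 0.98 + 0.07) = min(1, 0.09) = 0.09
P -> (R -> ~S) = min(1, 1 − 0.41 + 0.09) = min(1, 0.68) = 0.68
Q (+) S = min(1, 0.09 + 0.93) = min(1, 1.02) = 1.00
(P -> (R -> ~S)) -> (Q (+) S) = min(1, 1 − 0.68 + 1.00) = min(1, 1.32) = 1.00
~((P -> (R -> ~S)) -> (Q (+) S)) = 1 − 1.00 = 0.00
~Q = 1 − 0.09 = 0.91
~~Q = 1 − 0.91 = 0.09
~((P -> (R -> ~S)) -> (Q (+) S)) (+) ~~Q = min(1, 0.00 + 0.09) = min(1, 0.09) = 0.09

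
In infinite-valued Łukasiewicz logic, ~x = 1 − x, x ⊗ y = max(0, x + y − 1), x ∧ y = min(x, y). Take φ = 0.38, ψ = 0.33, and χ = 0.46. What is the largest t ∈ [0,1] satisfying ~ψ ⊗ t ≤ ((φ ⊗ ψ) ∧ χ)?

~ψ = 1 − 0.33 = 0.67
So the left factor is ~ψ = 0.67.
φ ⊗ ψ = max(0, 0.38 + 0.33 − 1) = max(0, -0.29) = 0.00
(φ ⊗ ψ) ∧ χ = min(0.00, 0.46) = 0.00
So the right-hand bound is (φ ⊗ ψ) ∧ χ = 0.00.
The residuum of the Łukasiewicz t-norm gives the supremum: min(1, 1 − 0.67 + 0.00).
1 − 0.67 + 0.00 = 0.33, so t = min(1, 0.33) = 0.33.
Check: 0.67 ⊗ 0.33 = max(0, 0.00) = 0.00 ≤ 0.00.

0.33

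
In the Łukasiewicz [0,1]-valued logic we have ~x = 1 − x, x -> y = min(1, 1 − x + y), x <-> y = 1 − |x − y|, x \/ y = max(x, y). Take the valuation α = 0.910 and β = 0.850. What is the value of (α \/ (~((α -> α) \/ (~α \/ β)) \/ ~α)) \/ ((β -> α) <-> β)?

α -> α = min(1, 1 − 0.910 + 0.910) = min(1, 1.000) = 1.000
~α = 1 − 0.910 = 0.090
~α \/ β = max(0.090, 0.850) = 0.850
(α -> α) \/ (~α \/ β) = max(1.000, 0.850) = 1.000
~((α -> α) \/ (~α \/ β)) = 1 − 1.000 = 0.000
~((α -> α) \/ (~α \/ β)) \/ ~α = max(0.000, 0.090) = 0.090
α \/ (~((α -> α) \/ (~α \/ β)) \/ ~α) = max(0.910, 0.090) = 0.910
β -> α = min(1, 1 − 0.850 + 0.910) = min(1, 1.060) = 1.000
(β -> α) <-> β = 1 − |1.000 − 0.850| = 1 − 0.150 = 0.850
(α \/ (~((α -> α) \/ (~α \/ β)) \/ ~α)) \/ ((β -> α) <-> β) = max(0.910, 0.850) = 0.910

0.910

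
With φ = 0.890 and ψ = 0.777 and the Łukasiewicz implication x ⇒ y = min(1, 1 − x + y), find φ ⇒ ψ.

φ ⇒ ψ = min(1, 1 − 0.890 + 0.777) = min(1, 0.887) = 0.887
For comparison, the Gödel implication (1 if x ≤ y else y) would give 0.777.

0.887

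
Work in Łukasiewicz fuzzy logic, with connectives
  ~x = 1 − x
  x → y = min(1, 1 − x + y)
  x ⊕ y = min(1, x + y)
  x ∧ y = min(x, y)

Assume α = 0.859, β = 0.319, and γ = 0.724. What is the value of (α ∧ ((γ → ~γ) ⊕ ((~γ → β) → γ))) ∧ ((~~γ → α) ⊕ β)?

~γ = 1 − 0.724 = 0.276
γ → ~γ = min(1, 1 − 0.724 + 0.276) = min(1, 0.552) = 0.552
~γ → β = min(1, 1 − 0.276 + 0.319) = min(1, 1.043) = 1.000
(~γ → β) → γ = min(1, 1 − 1.000 + 0.724) = min(1, 0.724) = 0.724
(γ → ~γ) ⊕ ((~γ → β) → γ) = min(1, 0.552 + 0.724) = min(1, 1.276) = 1.000
α ∧ ((γ → ~γ) ⊕ ((~γ → β) → γ)) = min(0.859, 1.000) = 0.859
~~γ = 1 − 0.276 = 0.724
~~γ → α = min(1, 1 − 0.724 + 0.859) = min(1, 1.135) = 1.000
(~~γ → α) ⊕ β = min(1, 1.000 + 0.319) = min(1, 1.319) = 1.000
(α ∧ ((γ → ~γ) ⊕ ((~γ → β) → γ))) ∧ ((~~γ → α) ⊕ β) = min(0.859, 1.000) = 0.859

0.859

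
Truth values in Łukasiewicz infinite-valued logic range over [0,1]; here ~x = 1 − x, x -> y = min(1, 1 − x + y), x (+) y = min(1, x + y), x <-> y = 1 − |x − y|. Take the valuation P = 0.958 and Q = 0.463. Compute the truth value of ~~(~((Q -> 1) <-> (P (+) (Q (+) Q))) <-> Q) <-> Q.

Q -> 1 = min(1, 1 − 0.463 + 1.000) = min(1, 1.537) = 1.000
Q (+) Q = min(1, 0.463 + 0.463) = min(1, 0.926) = 0.926
P (+) (Q (+) Q) = min(1, 0.958 + 0.926) = min(1, 1.884) = 1.000
(Q -> 1) <-> (P (+) (Q (+) Q)) = 1 − |1.000 − 1.000| = 1 − 0.000 = 1.000
~((Q -> 1) <-> (P (+) (Q (+) Q))) = 1 − 1.000 = 0.000
~((Q -> 1) <-> (P (+) (Q (+) Q))) <-> Q = 1 − |0.000 − 0.463| = 1 − 0.463 = 0.537
~(~((Q -> 1) <-> (P (+) (Q (+) Q))) <-> Q) = 1 − 0.537 = 0.463
~~(~((Q -> 1) <-> (P (+) (Q (+) Q))) <-> Q) = 1 − 0.463 = 0.537
~~(~((Q -> 1) <-> (P (+) (Q (+) Q))) <-> Q) <-> Q = 1 − |0.537 − 0.463| = 1 − 0.074 = 0.926

0.926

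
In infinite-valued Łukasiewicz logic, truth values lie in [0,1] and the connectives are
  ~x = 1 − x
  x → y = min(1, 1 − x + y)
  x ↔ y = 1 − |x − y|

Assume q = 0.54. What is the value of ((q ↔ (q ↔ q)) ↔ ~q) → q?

q ↔ q = 1 − |0.54 − 0.54| = 1 − 0.00 = 1.00
q ↔ (q ↔ q) = 1 − |0.54 − 1.00| = 1 − 0.46 = 0.54
~q = 1 − 0.54 = 0.46
(q ↔ (q ↔ q)) ↔ ~q = 1 − |0.54 − 0.46| = 1 − 0.08 = 0.92
((q ↔ (q ↔ q)) ↔ ~q) → q = min(1, 1 − 0.92 + 0.54) = min(1, 0.62) = 0.62

0.62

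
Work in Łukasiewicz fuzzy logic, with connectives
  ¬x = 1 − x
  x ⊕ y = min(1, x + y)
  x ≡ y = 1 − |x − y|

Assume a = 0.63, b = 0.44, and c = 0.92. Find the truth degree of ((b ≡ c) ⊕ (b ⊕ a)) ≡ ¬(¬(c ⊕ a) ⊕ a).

b ≡ c = 1 − |0.44 − 0.92| = 1 − 0.48 = 0.52
b ⊕ a = min(1, 0.44 + 0.63) = min(1, 1.07) = 1.00
(b ≡ c) ⊕ (b ⊕ a) = min(1, 0.52 + 1.00) = min(1, 1.52) = 1.00
c ⊕ a = min(1, 0.92 + 0.63) = min(1, 1.55) = 1.00
¬(c ⊕ a) = 1 − 1.00 = 0.00
¬(c ⊕ a) ⊕ a = min(1, 0.00 + 0.63) = min(1, 0.63) = 0.63
¬(¬(c ⊕ a) ⊕ a) = 1 − 0.63 = 0.37
((b ≡ c) ⊕ (b ⊕ a)) ≡ ¬(¬(c ⊕ a) ⊕ a) = 1 − |1.00 − 0.37| = 1 − 0.63 = 0.37

0.37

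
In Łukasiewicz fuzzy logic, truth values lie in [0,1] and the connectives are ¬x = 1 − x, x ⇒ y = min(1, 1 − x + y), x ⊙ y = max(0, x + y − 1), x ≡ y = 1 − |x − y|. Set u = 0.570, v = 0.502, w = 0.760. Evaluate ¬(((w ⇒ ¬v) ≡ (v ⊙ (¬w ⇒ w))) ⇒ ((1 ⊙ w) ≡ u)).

0.000

¬v = 1 − 0.502 = 0.498
w ⇒ ¬v = min(1, 1 − 0.760 + 0.498) = min(1, 0.738) = 0.738
¬w = 1 − 0.760 = 0.240
¬w ⇒ w = min(1, 1 − 0.240 + 0.760) = min(1, 1.520) = 1.000
v ⊙ (¬w ⇒ w) = max(0, 0.502 + 1.000 − 1) = max(0, 0.502) = 0.502
(w ⇒ ¬v) ≡ (v ⊙ (¬w ⇒ w)) = 1 − |0.738 − 0.502| = 1 − 0.236 = 0.764
1 ⊙ w = max(0, 1.000 + 0.760 − 1) = max(0, 0.760) = 0.760
(1 ⊙ w) ≡ u = 1 − |0.760 − 0.570| = 1 − 0.190 = 0.810
((w ⇒ ¬v) ≡ (v ⊙ (¬w ⇒ w))) ⇒ ((1 ⊙ w) ≡ u) = min(1, 1 − 0.764 + 0.810) = min(1, 1.046) = 1.000
¬(((w ⇒ ¬v) ≡ (v ⊙ (¬w ⇒ w))) ⇒ ((1 ⊙ w) ≡ u)) = 1 − 1.000 = 0.000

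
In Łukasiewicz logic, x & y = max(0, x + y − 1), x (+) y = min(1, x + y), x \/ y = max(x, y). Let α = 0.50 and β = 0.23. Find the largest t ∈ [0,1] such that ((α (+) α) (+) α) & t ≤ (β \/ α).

α (+) α = min(1, 0.50 + 0.50) = min(1, 1.00) = 1.00
(α (+) α) (+) α = min(1, 1.00 + 0.50) = min(1, 1.50) = 1.00
So the left factor is (α (+) α) (+) α = 1.00.
β \/ α = max(0.23, 0.50) = 0.50
So the right-hand bound is β \/ α = 0.50.
The residuum of the Łukasiewicz t-norm gives the supremum: min(1, 1 − 1.00 + 0.50).
1 − 1.00 + 0.50 = 0.50, so t = min(1, 0.50) = 0.50.
Check: 1.00 & 0.50 = max(0, 0.50) = 0.50 ≤ 0.50.

0.50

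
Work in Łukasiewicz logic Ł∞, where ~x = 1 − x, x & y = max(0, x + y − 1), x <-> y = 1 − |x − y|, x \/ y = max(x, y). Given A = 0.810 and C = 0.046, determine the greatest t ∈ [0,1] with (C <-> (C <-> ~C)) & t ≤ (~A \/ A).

~C = 1 − 0.046 = 0.954
C <-> ~C = 1 − |0.046 − 0.954| = 1 − 0.908 = 0.092
C <-> (C <-> ~C) = 1 − |0.046 − 0.092| = 1 − 0.046 = 0.954
So the left factor is C <-> (C <-> ~C) = 0.954.
~A = 1 − 0.810 = 0.190
~A \/ A = max(0.190, 0.810) = 0.810
So the right-hand bound is ~A \/ A = 0.810.
The residuum of the Łukasiewicz t-norm gives the supremum: min(1, 1 − 0.954 + 0.810).
1 − 0.954 + 0.810 = 0.856, so t = min(1, 0.856) = 0.856.
Check: 0.954 & 0.856 = max(0, 0.810) = 0.810 ≤ 0.810.

0.856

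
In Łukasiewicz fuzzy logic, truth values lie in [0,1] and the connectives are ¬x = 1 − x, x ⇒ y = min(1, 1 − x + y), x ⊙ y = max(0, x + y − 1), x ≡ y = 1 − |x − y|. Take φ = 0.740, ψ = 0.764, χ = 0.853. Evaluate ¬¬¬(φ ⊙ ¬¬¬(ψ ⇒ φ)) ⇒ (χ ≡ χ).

ψ ⇒ φ = min(1, 1 − 0.764 + 0.740) = min(1, 0.976) = 0.976
¬(ψ ⇒ φ) = 1 − 0.976 = 0.024
¬¬(ψ ⇒ φ) = 1 − 0.024 = 0.976
¬¬¬(ψ ⇒ φ) = 1 − 0.976 = 0.024
φ ⊙ ¬¬¬(ψ ⇒ φ) = max(0, 0.740 + 0.024 − 1) = max(0, -0.236) = 0.000
¬(φ ⊙ ¬¬¬(ψ ⇒ φ)) = 1 − 0.000 = 1.000
¬¬(φ ⊙ ¬¬¬(ψ ⇒ φ)) = 1 − 1.000 = 0.000
¬¬¬(φ ⊙ ¬¬¬(ψ ⇒ φ)) = 1 − 0.000 = 1.000
χ ≡ χ = 1 − |0.853 − 0.853| = 1 − 0.000 = 1.000
¬¬¬(φ ⊙ ¬¬¬(ψ ⇒ φ)) ⇒ (χ ≡ χ) = min(1, 1 − 1.000 + 1.000) = min(1, 1.000) = 1.000

1.000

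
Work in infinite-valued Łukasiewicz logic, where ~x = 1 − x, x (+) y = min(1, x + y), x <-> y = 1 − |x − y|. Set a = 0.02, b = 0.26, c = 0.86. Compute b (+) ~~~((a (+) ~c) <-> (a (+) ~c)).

0.26

~c = 1 − 0.86 = 0.14
a (+) ~c = min(1, 0.02 + 0.14) = min(1, 0.16) = 0.16
(a (+) ~c) <-> (a (+) ~c) = 1 − |0.16 − 0.16| = 1 − 0.00 = 1.00
~((a (+) ~c) <-> (a (+) ~c)) = 1 − 1.00 = 0.00
~~((a (+) ~c) <-> (a (+) ~c)) = 1 − 0.00 = 1.00
~~~((a (+) ~c) <-> (a (+) ~c)) = 1 − 1.00 = 0.00
b (+) ~~~((a (+) ~c) <-> (a (+) ~c)) = min(1, 0.26 + 0.00) = min(1, 0.26) = 0.26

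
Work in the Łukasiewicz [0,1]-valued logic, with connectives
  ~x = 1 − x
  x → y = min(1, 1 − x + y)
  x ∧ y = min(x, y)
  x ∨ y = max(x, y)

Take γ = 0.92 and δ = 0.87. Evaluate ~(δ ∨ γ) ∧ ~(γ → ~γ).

δ ∨ γ = max(0.87, 0.92) = 0.92
~(δ ∨ γ) = 1 − 0.92 = 0.08
~γ = 1 − 0.92 = 0.08
γ → ~γ = min(1, 1 − 0.92 + 0.08) = min(1, 0.16) = 0.16
~(γ → ~γ) = 1 − 0.16 = 0.84
~(δ ∨ γ) ∧ ~(γ → ~γ) = min(0.08, 0.84) = 0.08

0.08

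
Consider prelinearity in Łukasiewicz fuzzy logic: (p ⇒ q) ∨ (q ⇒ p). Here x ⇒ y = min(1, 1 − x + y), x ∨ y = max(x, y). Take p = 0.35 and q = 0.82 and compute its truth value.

p ⇒ q = min(1, 1 − 0.35 + 0.82) = min(1, 1.47) = 1.00
q ⇒ p = min(1, 1 − 0.82 + 0.35) = min(1, 0.53) = 0.53
(p ⇒ q) ∨ (q ⇒ p) = max(1.00, 0.53) = 1.00
(As expected: a Ł∞-tautology — holds in every MV-chain.)

1.00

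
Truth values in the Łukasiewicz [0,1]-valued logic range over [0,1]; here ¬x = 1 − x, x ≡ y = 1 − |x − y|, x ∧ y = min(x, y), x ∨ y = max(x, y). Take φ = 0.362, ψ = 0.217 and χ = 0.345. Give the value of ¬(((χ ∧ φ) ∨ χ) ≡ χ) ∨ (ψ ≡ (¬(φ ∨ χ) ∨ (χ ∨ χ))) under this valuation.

0.579

χ ∧ φ = min(0.345, 0.362) = 0.345
(χ ∧ φ) ∨ χ = max(0.345, 0.345) = 0.345
((χ ∧ φ) ∨ χ) ≡ χ = 1 − |0.345 − 0.345| = 1 − 0.000 = 1.000
¬(((χ ∧ φ) ∨ χ) ≡ χ) = 1 − 1.000 = 0.000
φ ∨ χ = max(0.362, 0.345) = 0.362
¬(φ ∨ χ) = 1 − 0.362 = 0.638
χ ∨ χ = max(0.345, 0.345) = 0.345
¬(φ ∨ χ) ∨ (χ ∨ χ) = max(0.638, 0.345) = 0.638
ψ ≡ (¬(φ ∨ χ) ∨ (χ ∨ χ)) = 1 − |0.217 − 0.638| = 1 − 0.421 = 0.579
¬(((χ ∧ φ) ∨ χ) ≡ χ) ∨ (ψ ≡ (¬(φ ∨ χ) ∨ (χ ∨ χ))) = max(0.000, 0.579) = 0.579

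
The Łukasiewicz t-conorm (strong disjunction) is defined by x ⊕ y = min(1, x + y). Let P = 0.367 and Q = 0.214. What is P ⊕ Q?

P ⊕ Q = min(1, 0.367 + 0.214) = min(1, 0.581) = 0.581
For comparison, the Gödel t-conorm max(x, y) would give 0.367.

0.581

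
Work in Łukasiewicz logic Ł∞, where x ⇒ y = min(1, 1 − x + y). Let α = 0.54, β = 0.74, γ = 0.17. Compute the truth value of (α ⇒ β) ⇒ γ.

0.17

α ⇒ β = min(1, 1 − 0.54 + 0.74) = min(1, 1.20) = 1.00
(α ⇒ β) ⇒ γ = min(1, 1 − 1.00 + 0.17) = min(1, 0.17) = 0.17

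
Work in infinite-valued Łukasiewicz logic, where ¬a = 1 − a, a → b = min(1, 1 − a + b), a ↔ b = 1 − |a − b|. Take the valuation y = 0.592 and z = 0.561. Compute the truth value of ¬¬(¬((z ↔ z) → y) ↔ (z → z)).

0.408

z ↔ z = 1 − |0.561 − 0.561| = 1 − 0.000 = 1.000
(z ↔ z) → y = min(1, 1 − 1.000 + 0.592) = min(1, 0.592) = 0.592
¬((z ↔ z) → y) = 1 − 0.592 = 0.408
z → z = min(1, 1 − 0.561 + 0.561) = min(1, 1.000) = 1.000
¬((z ↔ z) → y) ↔ (z → z) = 1 − |0.408 − 1.000| = 1 − 0.592 = 0.408
¬(¬((z ↔ z) → y) ↔ (z → z)) = 1 − 0.408 = 0.592
¬¬(¬((z ↔ z) → y) ↔ (z → z)) = 1 − 0.592 = 0.408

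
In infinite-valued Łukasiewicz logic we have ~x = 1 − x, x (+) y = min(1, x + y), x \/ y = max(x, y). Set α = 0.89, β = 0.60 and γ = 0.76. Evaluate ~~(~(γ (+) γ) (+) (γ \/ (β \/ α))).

0.89

γ (+) γ = min(1, 0.76 + 0.76) = min(1, 1.52) = 1.00
~(γ (+) γ) = 1 − 1.00 = 0.00
β \/ α = max(0.60, 0.89) = 0.89
γ \/ (β \/ α) = max(0.76, 0.89) = 0.89
~(γ (+) γ) (+) (γ \/ (β \/ α)) = min(1, 0.00 + 0.89) = min(1, 0.89) = 0.89
~(~(γ (+) γ) (+) (γ \/ (β \/ α))) = 1 − 0.89 = 0.11
~~(~(γ (+) γ) (+) (γ \/ (β \/ α))) = 1 − 0.11 = 0.89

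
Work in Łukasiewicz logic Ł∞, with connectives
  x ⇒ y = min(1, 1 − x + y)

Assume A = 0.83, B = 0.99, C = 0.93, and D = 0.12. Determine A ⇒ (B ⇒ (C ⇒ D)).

C ⇒ D = min(1, 1 − 0.93 + 0.12) = min(1, 0.19) = 0.19
B ⇒ (C ⇒ D) = min(1, 1 − 0.99 + 0.19) = min(1, 0.20) = 0.20
A ⇒ (B ⇒ (C ⇒ D)) = min(1, 1 − 0.83 + 0.20) = min(1, 0.37) = 0.37

0.37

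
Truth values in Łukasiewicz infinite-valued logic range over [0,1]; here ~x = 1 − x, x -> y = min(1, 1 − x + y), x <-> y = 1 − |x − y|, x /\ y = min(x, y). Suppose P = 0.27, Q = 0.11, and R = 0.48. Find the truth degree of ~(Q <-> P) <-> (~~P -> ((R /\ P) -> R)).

0.16

Q <-> P = 1 − |0.11 − 0.27| = 1 − 0.16 = 0.84
~(Q <-> P) = 1 − 0.84 = 0.16
~P = 1 − 0.27 = 0.73
~~P = 1 − 0.73 = 0.27
R /\ P = min(0.48, 0.27) = 0.27
(R /\ P) -> R = min(1, 1 − 0.27 + 0.48) = min(1, 1.21) = 1.00
~~P -> ((R /\ P) -> R) = min(1, 1 − 0.27 + 1.00) = min(1, 1.73) = 1.00
~(Q <-> P) <-> (~~P -> ((R /\ P) -> R)) = 1 − |0.16 − 1.00| = 1 − 0.84 = 0.16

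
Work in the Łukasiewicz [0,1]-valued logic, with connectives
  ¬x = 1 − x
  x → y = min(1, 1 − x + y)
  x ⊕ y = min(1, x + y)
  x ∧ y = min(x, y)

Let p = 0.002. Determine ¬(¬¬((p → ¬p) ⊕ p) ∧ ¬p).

¬p = 1 − 0.002 = 0.998
p → ¬p = min(1, 1 − 0.002 + 0.998) = min(1, 1.996) = 1.000
(p → ¬p) ⊕ p = min(1, 1.000 + 0.002) = min(1, 1.002) = 1.000
¬((p → ¬p) ⊕ p) = 1 − 1.000 = 0.000
¬¬((p → ¬p) ⊕ p) = 1 − 0.000 = 1.000
¬¬((p → ¬p) ⊕ p) ∧ ¬p = min(1.000, 0.998) = 0.998
¬(¬¬((p → ¬p) ⊕ p) ∧ ¬p) = 1 − 0.998 = 0.002

0.002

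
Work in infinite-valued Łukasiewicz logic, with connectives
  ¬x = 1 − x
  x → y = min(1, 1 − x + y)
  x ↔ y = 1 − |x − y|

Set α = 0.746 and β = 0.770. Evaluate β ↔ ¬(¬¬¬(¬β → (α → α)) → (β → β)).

0.230

¬β = 1 − 0.770 = 0.230
α → α = min(1, 1 − 0.746 + 0.746) = min(1, 1.000) = 1.000
¬β → (α → α) = min(1, 1 − 0.230 + 1.000) = min(1, 1.770) = 1.000
¬(¬β → (α → α)) = 1 − 1.000 = 0.000
¬¬(¬β → (α → α)) = 1 − 0.000 = 1.000
¬¬¬(¬β → (α → α)) = 1 − 1.000 = 0.000
β → β = min(1, 1 − 0.770 + 0.770) = min(1, 1.000) = 1.000
¬¬¬(¬β → (α → α)) → (β → β) = min(1, 1 − 0.000 + 1.000) = min(1, 2.000) = 1.000
¬(¬¬¬(¬β → (α → α)) → (β → β)) = 1 − 1.000 = 0.000
β ↔ ¬(¬¬¬(¬β → (α → α)) → (β → β)) = 1 − |0.770 − 0.000| = 1 − 0.770 = 0.230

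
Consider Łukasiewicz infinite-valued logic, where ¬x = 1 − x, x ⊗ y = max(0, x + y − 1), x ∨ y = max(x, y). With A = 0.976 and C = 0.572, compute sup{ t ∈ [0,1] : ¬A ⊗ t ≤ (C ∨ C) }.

¬A = 1 − 0.976 = 0.024
So the left factor is ¬A = 0.024.
C ∨ C = max(0.572, 0.572) = 0.572
So the right-hand bound is C ∨ C = 0.572.
The residuum of the Łukasiewicz t-norm gives the supremum: min(1, 1 − 0.024 + 0.572).
1 − 0.024 + 0.572 = 1.548, so t = min(1, 1.548) = 1.000.
Check: 0.024 ⊗ 1.000 = max(0, 0.024) = 0.024 ≤ 0.572.

1.000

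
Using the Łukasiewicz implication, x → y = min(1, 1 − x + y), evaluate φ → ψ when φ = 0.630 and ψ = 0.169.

0.539

φ → ψ = min(1, 1 − 0.630 + 0.169) = min(1, 0.539) = 0.539
For comparison, the Gödel implication (1 if x ≤ y else y) would give 0.169.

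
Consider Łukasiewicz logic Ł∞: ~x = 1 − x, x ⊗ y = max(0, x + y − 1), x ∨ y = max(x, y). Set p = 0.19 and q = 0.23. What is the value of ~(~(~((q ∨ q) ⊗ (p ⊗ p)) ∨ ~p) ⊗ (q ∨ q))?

1.00

q ∨ q = max(0.23, 0.23) = 0.23
p ⊗ p = max(0, 0.19 + 0.19 − 1) = max(0, -0.62) = 0.00
(q ∨ q) ⊗ (p ⊗ p) = max(0, 0.23 + 0.00 − 1) = max(0, -0.77) = 0.00
~((q ∨ q) ⊗ (p ⊗ p)) = 1 − 0.00 = 1.00
~p = 1 − 0.19 = 0.81
~((q ∨ q) ⊗ (p ⊗ p)) ∨ ~p = max(1.00, 0.81) = 1.00
~(~((q ∨ q) ⊗ (p ⊗ p)) ∨ ~p) = 1 − 1.00 = 0.00
~(~((q ∨ q) ⊗ (p ⊗ p)) ∨ ~p) ⊗ (q ∨ q) = max(0, 0.00 + 0.23 − 1) = max(0, -0.77) = 0.00
~(~(~((q ∨ q) ⊗ (p ⊗ p)) ∨ ~p) ⊗ (q ∨ q)) = 1 − 0.00 = 1.00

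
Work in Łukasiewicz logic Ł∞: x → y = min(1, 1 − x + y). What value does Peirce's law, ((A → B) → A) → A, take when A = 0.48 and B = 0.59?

A → B = min(1, 1 − 0.48 + 0.59) = min(1, 1.11) = 1.00
(A → B) → A = min(1, 1 − 1.00 + 0.48) = min(1, 0.48) = 0.48
((A → B) → A) → A = min(1, 1 − 0.48 + 0.48) = min(1, 1.00) = 1.00

1.00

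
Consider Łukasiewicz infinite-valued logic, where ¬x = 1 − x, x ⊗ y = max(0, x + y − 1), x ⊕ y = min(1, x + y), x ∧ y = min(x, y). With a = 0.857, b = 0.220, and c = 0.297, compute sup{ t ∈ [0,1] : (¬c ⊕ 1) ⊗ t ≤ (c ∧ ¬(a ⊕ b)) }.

0.000

¬c = 1 − 0.297 = 0.703
¬c ⊕ 1 = min(1, 0.703 + 1.000) = min(1, 1.703) = 1.000
So the left factor is ¬c ⊕ 1 = 1.000.
a ⊕ b = min(1, 0.857 + 0.220) = min(1, 1.077) = 1.000
¬(a ⊕ b) = 1 − 1.000 = 0.000
c ∧ ¬(a ⊕ b) = min(0.297, 0.000) = 0.000
So the right-hand bound is c ∧ ¬(a ⊕ b) = 0.000.
The residuum of the Łukasiewicz t-norm gives the supremum: min(1, 1 − 1.000 + 0.000).
1 − 1.000 + 0.000 = 0.000, so t = min(1, 0.000) = 0.000.
Check: 1.000 ⊗ 0.000 = max(0, 0.000) = 0.000 ≤ 0.000.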